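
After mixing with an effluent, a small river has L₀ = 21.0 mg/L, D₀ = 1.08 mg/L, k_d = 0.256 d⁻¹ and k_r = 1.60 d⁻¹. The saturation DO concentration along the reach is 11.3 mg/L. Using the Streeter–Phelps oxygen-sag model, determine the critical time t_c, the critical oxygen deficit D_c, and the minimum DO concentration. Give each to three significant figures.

At the critical point dD/dt = 0, so k_d L₀ e^(−k_d t) = k_r D. Substituting D(t) from the Streeter–Phelps equation and solving for t gives
t_c = ln[(k_r/k_d)(1 − D₀(k_r−k_d)/(k_d L₀))] / (k_r−k_d).
Here k_r−k_d = 1.344 d⁻¹ and 1 − D₀(k_r−k_d)/(k_d L₀) = 1 − 1.08×1.344/(0.256×21.0) = 0.7300, so
t_c = ln(6.250 × 0.7300) / 1.344 = 1.518 / 1.344 = 1.129 d.
L(t_c) = L₀ e^(−k_d t_c) = 21.0 × 0.7489 = 15.73 mg/L, and at the critical point k_r D_c = k_d L, so D_c = (0.256/1.60) × 15.73 = 2.516 mg/L.
Minimum DO = C_s − D_c = 11.3 − 2.516 = 8.784 mg/L.

t_c ≈ 1.13 d; D_c ≈ 2.52 mg/L; min DO ≈ 8.78 mg/L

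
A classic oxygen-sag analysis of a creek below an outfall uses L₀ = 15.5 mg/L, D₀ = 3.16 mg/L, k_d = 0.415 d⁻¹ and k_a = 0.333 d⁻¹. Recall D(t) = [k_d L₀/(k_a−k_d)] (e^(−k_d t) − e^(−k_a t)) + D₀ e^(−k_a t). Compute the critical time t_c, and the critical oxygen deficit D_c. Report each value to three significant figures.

t_c ≈ 2.20 d; D_c ≈ 7.74 mg/L

t_c = [1/(k_a−k_d)] ln[(k_a/k_d)(1 − D₀(k_a−k_d)/(k_d L₀))]
= [1/(0.333−0.415)] ln[(0.333/0.415)(1 − 3.16×-0.08200/(0.415×15.5))]
= (1/-0.08200) ln[0.8024 × 1.040] = -12.20 × ln(0.8347) = -12.20 × -0.1806 = 2.203 d.
D_c = (k_d/k_a) L₀ e^(−k_d t_c) = (0.415/0.333) × 15.5 × e^(−0.415×2.203) = 1.246 × 15.5 × 0.4008 = 7.743 mg/L.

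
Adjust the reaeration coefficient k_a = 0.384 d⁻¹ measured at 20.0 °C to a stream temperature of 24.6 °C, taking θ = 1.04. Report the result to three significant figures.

k_a ≈ 0.460 d⁻¹

k_a(T₂) = k_a(T₁) · θ^(T₂−T₁) = 0.384 × 1.04^(24.6−20.0)
= 0.384 × 1.04^4.60 = 0.384 × 1.198 = 0.4599 d⁻¹.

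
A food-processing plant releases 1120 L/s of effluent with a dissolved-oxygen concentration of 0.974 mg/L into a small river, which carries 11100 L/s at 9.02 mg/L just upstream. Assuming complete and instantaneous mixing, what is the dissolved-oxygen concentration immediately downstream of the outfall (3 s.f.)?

8.28 mg/L

Flow-weighted mixing: C = (Q_r C_r + Q_w C_w)/(Q_r + Q_w)
= (11100×9.02 + 1120×0.974)/(11100 + 1120) = 101200/12220 = 8.283 mg/L.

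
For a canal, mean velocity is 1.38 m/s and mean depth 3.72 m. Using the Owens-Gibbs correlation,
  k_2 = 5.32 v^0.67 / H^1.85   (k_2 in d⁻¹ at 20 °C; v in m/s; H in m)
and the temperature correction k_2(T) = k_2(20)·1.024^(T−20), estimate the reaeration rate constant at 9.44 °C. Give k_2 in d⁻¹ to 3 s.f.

k_2 ≈ 0.452 d⁻¹

k_2(20) = 5.32 × 1.38^0.67 / 3.72^1.85 = 5.32 × 1.241 / 11.36 = 0.5809 d⁻¹.
k_2(9.44) = 0.5809 × 1.024^(9.44−20) = 0.5809 × 0.7785 = 0.4522 d⁻¹.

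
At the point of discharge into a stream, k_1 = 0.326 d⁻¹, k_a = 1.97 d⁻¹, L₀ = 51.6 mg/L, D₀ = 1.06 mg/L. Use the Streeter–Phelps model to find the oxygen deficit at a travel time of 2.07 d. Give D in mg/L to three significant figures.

D ≈ 5.06 mg/L

k_1 L₀/(k_a−k_1) = 0.326×51.6/(1.97−0.326) = 16.82/1.644 = 10.23 mg/L.
e^(−k_1 t) = e^(−0.326×2.070) = 0.5092; e^(−k_a t) = e^(−1.97×2.070) = 0.01694.
D = 10.23 × (0.5092 − 0.01694) + 1.06 × 0.01694 = 5.037 + 0.01796 = 5.055 mg/L.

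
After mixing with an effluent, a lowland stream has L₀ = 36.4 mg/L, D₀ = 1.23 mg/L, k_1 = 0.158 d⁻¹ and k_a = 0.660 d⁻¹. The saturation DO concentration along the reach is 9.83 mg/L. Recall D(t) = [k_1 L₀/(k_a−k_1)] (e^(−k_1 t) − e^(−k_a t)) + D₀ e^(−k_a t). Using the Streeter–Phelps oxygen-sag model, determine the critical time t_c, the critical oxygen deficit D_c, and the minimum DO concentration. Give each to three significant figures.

t_c = [1/(k_a−k_1)] ln[(k_a/k_1)(1 − D₀(k_a−k_1)/(k_1 L₀))]
= [1/(0.660−0.158)] ln[(0.660/0.158)(1 − 1.23×0.5020/(0.158×36.4))]
= (1/0.5020) ln[4.177 × 0.8926] = 1.992 × ln(3.729) = 1.992 × 1.316 = 2.622 d.
L(t_c) = L₀ e^(−k_1 t_c) = 36.4 × 0.6609 = 24.06 mg/L, and at the critical point k_a D_c = k_1 L, so D_c = (0.158/0.660) × 24.06 = 5.759 mg/L.
Minimum DO = C_s − D_c = 9.83 − 5.759 = 4.071 mg/L.

t_c ≈ 2.62 d; D_c ≈ 5.76 mg/L; min DO ≈ 4.07 mg/L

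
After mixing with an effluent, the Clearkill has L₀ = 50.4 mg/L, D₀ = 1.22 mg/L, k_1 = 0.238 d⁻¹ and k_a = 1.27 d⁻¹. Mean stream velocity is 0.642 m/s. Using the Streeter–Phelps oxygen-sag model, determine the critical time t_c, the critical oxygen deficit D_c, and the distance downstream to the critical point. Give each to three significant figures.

With k_a/k_1 = 5.336 and 1 − D₀(k_a−k_1)/(k_1 L₀) = 0.8950,
t_c = ln(5.336 × 0.8950) / (1.27 − 0.238) = ln(4.776) / 1.032 = 1.564/1.032 = 1.515 d.
L(t_c) = L₀ e^(−k_1 t_c) = 50.4 × 0.6973 = 35.14 mg/L, and at the critical point k_a D_c = k_1 L, so D_c = (0.238/1.27) × 35.14 = 6.586 mg/L.
x_c = v t_c = 0.642 m/s × 1.515 d × 86400 s/d = 84040 m ≈ 84.0 km.

t_c ≈ 1.52 d; D_c ≈ 6.59 mg/L; x_c ≈ 84.0 km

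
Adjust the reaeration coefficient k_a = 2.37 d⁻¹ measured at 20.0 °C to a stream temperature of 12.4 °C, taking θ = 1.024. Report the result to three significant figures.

k_a ≈ 1.98 d⁻¹

k_a(T₂) = k_a(T₁) · θ^(T₂−T₁) = 2.37 × 1.024^(12.4−20.0)
= 2.37 × 1.024^-7.60 = 2.37 × 0.8351 = 1.979 d⁻¹.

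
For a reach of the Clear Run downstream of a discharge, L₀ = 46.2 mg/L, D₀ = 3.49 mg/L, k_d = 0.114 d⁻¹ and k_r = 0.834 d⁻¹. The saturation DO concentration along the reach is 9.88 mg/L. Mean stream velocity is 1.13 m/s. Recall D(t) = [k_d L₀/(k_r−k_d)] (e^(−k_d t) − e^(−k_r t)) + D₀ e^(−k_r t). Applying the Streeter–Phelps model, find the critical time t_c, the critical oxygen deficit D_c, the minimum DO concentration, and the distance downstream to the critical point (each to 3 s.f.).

With k_r/k_d = 7.316 and 1 − D₀(k_r−k_d)/(k_d L₀) = 0.5229,
t_c = ln(7.316 × 0.5229) / (0.834 − 0.114) = ln(3.825) / 0.7200 = 1.342/0.7200 = 1.863 d.
L(t_c) = L₀ e^(−k_d t_c) = 46.2 × 0.8086 = 37.36 mg/L, and at the critical point k_r D_c = k_d L, so D_c = (0.114/0.834) × 37.36 = 5.107 mg/L.
Minimum DO = C_s − D_c = 9.88 − 5.107 = 4.773 mg/L.
x_c = v t_c = 1.13 m/s × 1.863 d × 86400 s/d = 181900 m ≈ 182 km.

t_c ≈ 1.86 d; D_c ≈ 5.11 mg/L; min DO ≈ 4.77 mg/L; x_c ≈ 182 km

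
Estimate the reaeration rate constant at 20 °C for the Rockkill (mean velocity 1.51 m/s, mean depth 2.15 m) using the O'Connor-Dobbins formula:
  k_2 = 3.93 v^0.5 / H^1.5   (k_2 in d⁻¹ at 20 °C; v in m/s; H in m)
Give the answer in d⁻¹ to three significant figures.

k_2 ≈ 1.53 d⁻¹

k_2 = 3.93 × 1.51^0.5 / 2.15^1.5 = 3.93 × 1.229 / 3.153 = 1.532 d⁻¹.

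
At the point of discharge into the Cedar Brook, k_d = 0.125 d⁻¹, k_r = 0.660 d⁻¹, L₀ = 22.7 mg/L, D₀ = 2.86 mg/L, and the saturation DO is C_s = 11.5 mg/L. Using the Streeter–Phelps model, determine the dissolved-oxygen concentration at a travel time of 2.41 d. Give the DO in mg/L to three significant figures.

DO ≈ 8.07 mg/L

k_d L₀/(k_r−k_d) = 0.125×22.7/(0.660−0.125) = 2.837/0.5350 = 5.304 mg/L.
e^(−k_d t) = e^(−0.125×2.410) = 0.7399; e^(−k_r t) = e^(−0.660×2.410) = 0.2038.
D = 5.304 × (0.7399 − 0.2038) + 2.86 × 0.2038 = 2.843 + 0.5829 = 3.426 mg/L.
DO = C_s − D = 11.5 − 3.426 = 8.074 mg/L.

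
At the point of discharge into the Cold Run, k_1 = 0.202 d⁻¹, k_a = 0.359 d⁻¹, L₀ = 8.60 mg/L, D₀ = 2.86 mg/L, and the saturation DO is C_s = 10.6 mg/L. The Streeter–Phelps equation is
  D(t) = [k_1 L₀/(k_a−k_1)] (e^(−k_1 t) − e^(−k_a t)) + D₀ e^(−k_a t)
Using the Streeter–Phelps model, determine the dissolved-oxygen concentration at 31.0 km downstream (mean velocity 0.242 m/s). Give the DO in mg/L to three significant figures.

Travel time t = x/v = 31.0 km / (0.242 m/s) = 31000 m / 0.242 m/s = 128100 s = 1.483 d.
k_1 L₀/(k_a−k_1) = 0.202×8.60/(0.359−0.202) = 1.737/0.1570 = 11.06 mg/L.
e^(−k_1 t) = e^(−0.202×1.483) = 0.7412; e^(−k_a t) = e^(−0.359×1.483) = 0.5873.
D = 11.06 × (0.7412 − 0.5873) + 2.86 × 0.5873 = 1.703 + 1.680 = 3.383 mg/L.
DO = C_s − D = 10.6 − 3.383 = 7.217 mg/L.

DO ≈ 7.22 mg/L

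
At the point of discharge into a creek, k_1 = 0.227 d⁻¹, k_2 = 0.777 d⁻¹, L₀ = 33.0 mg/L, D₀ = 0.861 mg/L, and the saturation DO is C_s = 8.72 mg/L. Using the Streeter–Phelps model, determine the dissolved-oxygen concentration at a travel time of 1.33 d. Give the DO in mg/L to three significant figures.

k_1 L₀/(k_2−k_1) = 0.227×33.0/(0.777−0.227) = 7.491/0.5500 = 13.62 mg/L.
e^(−k_1 t) = e^(−0.227×1.330) = 0.7394; e^(−k_2 t) = e^(−0.777×1.330) = 0.3558.
D = 13.62 × (0.7394 − 0.3558) + 0.861 × 0.3558 = 5.225 + 0.3063 = 5.531 mg/L.
DO = C_s − D = 8.72 − 5.531 = 3.189 mg/L.

DO ≈ 3.19 mg/L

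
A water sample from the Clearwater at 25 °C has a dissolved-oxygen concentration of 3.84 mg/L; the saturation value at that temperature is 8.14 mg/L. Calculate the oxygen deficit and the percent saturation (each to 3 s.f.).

D ≈ 4.30 mg/L; 47.2 % saturation

D = C_s − C = 8.14 − 3.84 = 4.30 mg/L.
% saturation = 3.84/8.14 × 100 = 47.2 %.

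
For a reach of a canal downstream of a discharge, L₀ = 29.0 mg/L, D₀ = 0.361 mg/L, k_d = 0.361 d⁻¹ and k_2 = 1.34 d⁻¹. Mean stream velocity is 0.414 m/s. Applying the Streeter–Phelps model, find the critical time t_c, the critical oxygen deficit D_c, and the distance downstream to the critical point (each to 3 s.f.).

t_c = [1/(k_2−k_d)] ln[(k_2/k_d)(1 − D₀(k_2−k_d)/(k_d L₀))]
= [1/(1.34−0.361)] ln[(1.34/0.361)(1 − 0.361×0.9790/(0.361×29.0))]
= (1/0.9790) ln[3.712 × 0.9662] = 1.021 × ln(3.587) = 1.021 × 1.277 = 1.305 d.
L(t_c) = L₀ e^(−k_d t_c) = 29.0 × 0.6244 = 18.11 mg/L, and at the critical point k_2 D_c = k_d L, so D_c = (0.361/1.34) × 18.11 = 4.878 mg/L.
x_c = v t_c = 0.414 m/s × 1.305 d × 86400 s/d = 46670 m ≈ 46.7 km.

t_c ≈ 1.30 d; D_c ≈ 4.88 mg/L; x_c ≈ 46.7 km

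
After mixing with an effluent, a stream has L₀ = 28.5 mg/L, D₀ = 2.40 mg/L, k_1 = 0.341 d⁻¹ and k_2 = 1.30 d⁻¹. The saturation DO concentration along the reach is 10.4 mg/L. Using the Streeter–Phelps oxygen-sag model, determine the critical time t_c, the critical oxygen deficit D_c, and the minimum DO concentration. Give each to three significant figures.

t_c ≈ 1.11 d; D_c ≈ 5.11 mg/L; min DO ≈ 5.29 mg/L

At the critical point dD/dt = 0, so k_1 L₀ e^(−k_1 t) = k_2 D. Substituting D(t) from the Streeter–Phelps equation and solving for t gives
t_c = ln[(k_2/k_1)(1 − D₀(k_2−k_1)/(k_1 L₀))] / (k_2−k_1).
Here k_2−k_1 = 0.9590 d⁻¹ and 1 − D₀(k_2−k_1)/(k_1 L₀) = 1 − 2.40×0.9590/(0.341×28.5) = 0.7632, so
t_c = ln(3.812 × 0.7632) / 0.9590 = 1.068 / 0.9590 = 1.114 d.
D_c = (k_1/k_2) L₀ e^(−k_1 t_c) = (0.341/1.30) × 28.5 × e^(−0.341×1.114) = 0.2623 × 28.5 × 0.6840 = 5.114 mg/L.
Minimum DO = C_s − D_c = 10.4 − 5.114 = 5.286 mg/L.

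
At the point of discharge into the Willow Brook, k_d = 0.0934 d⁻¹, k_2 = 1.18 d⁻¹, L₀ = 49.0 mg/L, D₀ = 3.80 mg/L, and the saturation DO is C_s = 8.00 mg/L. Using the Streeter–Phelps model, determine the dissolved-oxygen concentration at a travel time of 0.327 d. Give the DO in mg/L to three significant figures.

DO ≈ 4.19 mg/L

k_d L₀/(k_2−k_d) = 0.0934×49.0/(1.18−0.0934) = 4.577/1.087 = 4.212 mg/L.
e^(−k_d t) = e^(−0.0934×0.3270) = 0.9699; e^(−k_2 t) = e^(−1.18×0.3270) = 0.6799.
D = 4.212 × (0.9699 − 0.6799) + 3.80 × 0.6799 = 1.222 + 2.583 = 3.805 mg/L.
DO = C_s − D = 8.00 − 3.805 = 4.195 mg/L.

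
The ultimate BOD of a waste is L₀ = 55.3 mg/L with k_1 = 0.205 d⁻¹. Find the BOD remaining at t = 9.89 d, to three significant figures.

L ≈ 7.28 mg/L

L_t = L₀ e^(−k_1 t) = 55.3 × e^(−0.205×9.89) = 55.3 × 0.1317 = 7.281 mg/L.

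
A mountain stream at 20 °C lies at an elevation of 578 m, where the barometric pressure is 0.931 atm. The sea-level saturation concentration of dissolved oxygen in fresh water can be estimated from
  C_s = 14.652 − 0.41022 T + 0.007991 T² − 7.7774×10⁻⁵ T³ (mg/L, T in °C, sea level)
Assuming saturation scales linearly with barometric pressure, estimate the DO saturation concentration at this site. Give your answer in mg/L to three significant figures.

C_s ≈ 8.40 mg/L

At sea level: C_s = 14.652 − 0.41022×20 + 0.007991×20² − 7.7774×10⁻⁵×20³ = 9.022 mg/L.
Pressure correction: C_s' = 9.022 × 0.931 = 8.399 mg/L.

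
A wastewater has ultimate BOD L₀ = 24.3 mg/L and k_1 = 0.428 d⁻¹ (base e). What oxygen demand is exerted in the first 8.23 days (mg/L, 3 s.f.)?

y ≈ 23.6 mg/L

y_t = L₀(1 − e^(−k_1 t)) = 24.3 × (1 − e^(−0.428×8.23))
= 24.3 × (1 − 0.02953) = 24.3 × 0.9705 = 23.58 mg/L.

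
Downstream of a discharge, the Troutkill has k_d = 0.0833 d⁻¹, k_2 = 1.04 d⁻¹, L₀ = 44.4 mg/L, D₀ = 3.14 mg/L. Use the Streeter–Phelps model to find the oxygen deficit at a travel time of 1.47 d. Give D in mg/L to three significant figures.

k_d L₀/(k_2−k_d) = 0.0833×44.4/(1.04−0.0833) = 3.699/0.9567 = 3.866 mg/L.
e^(−k_d t) = e^(−0.0833×1.470) = 0.8847; e^(−k_2 t) = e^(−1.04×1.470) = 0.2168.
D = 3.866 × (0.8847 − 0.2168) + 3.14 × 0.2168 = 2.582 + 0.6807 = 3.263 mg/L.

D ≈ 3.26 mg/L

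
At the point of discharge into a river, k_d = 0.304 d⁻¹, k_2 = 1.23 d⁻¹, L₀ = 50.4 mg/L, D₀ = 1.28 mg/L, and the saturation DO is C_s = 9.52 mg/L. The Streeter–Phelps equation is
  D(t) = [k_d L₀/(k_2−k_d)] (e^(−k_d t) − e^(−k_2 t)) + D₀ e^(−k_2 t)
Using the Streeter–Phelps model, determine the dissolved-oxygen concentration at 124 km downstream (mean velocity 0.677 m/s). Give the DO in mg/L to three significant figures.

DO ≈ 1.96 mg/L

Travel time t = x/v = 124 km / (0.677 m/s) = 124000 m / 0.677 m/s = 183200 s = 2.120 d.
k_d L₀/(k_2−k_d) = 0.304×50.4/(1.23−0.304) = 15.32/0.9260 = 16.55 mg/L.
e^(−k_d t) = e^(−0.304×2.120) = 0.5249; e^(−k_2 t) = e^(−1.23×2.120) = 0.07372.
D = 16.55 × (0.5249 − 0.07372) + 1.28 × 0.07372 = 7.466 + 0.09436 = 7.560 mg/L.
DO = C_s − D = 9.52 − 7.560 = 1.960 mg/L.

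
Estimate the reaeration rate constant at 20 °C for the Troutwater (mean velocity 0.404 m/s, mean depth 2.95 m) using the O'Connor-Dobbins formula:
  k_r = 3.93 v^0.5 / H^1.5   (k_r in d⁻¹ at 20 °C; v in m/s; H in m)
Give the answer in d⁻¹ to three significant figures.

k_r ≈ 0.493 d⁻¹

k_r = 3.93 × 0.404^0.5 / 2.95^1.5 = 3.93 × 0.6356 / 5.067 = 0.4930 d⁻¹.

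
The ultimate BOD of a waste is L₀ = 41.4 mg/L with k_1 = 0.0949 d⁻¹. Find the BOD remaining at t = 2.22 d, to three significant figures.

L ≈ 33.5 mg/L

L_t = L₀ e^(−k_1 t) = 41.4 × e^(−0.0949×2.22) = 41.4 × 0.8100 = 33.54 mg/L.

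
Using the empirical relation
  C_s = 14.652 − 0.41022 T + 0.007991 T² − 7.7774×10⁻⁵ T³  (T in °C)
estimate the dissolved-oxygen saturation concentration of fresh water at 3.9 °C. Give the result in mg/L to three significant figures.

C_s ≈ 13.2 mg/L

C_s = 14.652 − 0.41022×3.9 + 0.007991×3.9² − 7.7774×10⁻⁵×3.9³ = 13.17 mg/L.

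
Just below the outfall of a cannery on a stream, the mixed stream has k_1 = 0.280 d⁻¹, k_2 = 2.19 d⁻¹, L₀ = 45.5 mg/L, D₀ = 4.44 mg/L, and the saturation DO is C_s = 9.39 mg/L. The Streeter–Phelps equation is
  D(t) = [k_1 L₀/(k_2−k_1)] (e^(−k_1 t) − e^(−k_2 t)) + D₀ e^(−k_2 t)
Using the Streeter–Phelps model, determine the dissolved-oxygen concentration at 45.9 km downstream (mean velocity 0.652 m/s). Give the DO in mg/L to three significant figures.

Travel time t = x/v = 45.9 km / (0.652 m/s) = 45900 m / 0.652 m/s = 70400 s = 0.8148 d.
k_1 L₀/(k_2−k_1) = 0.280×45.5/(2.19−0.280) = 12.74/1.910 = 6.670 mg/L.
e^(−k_1 t) = e^(−0.280×0.8148) = 0.7960; e^(−k_2 t) = e^(−2.19×0.8148) = 0.1679.
D = 6.670 × (0.7960 − 0.1679) + 4.44 × 0.1679 = 4.190 + 0.7455 = 4.935 mg/L.
DO = C_s − D = 9.39 − 4.935 = 4.455 mg/L.

DO ≈ 4.45 mg/L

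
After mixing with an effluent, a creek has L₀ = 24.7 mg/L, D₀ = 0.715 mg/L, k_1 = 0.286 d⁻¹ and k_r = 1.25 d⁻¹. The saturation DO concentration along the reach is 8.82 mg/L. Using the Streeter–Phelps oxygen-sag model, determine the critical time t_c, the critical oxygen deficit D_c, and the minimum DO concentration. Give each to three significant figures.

With k_r/k_1 = 4.371 and 1 − D₀(k_r−k_1)/(k_1 L₀) = 0.9024,
t_c = ln(4.371 × 0.9024) / (1.25 − 0.286) = ln(3.944) / 0.9640 = 1.372/0.9640 = 1.423 d.
L(t_c) = L₀ e^(−k_1 t_c) = 24.7 × 0.6656 = 16.44 mg/L, and at the critical point k_r D_c = k_1 L, so D_c = (0.286/1.25) × 16.44 = 3.761 mg/L.
Minimum DO = C_s − D_c = 8.82 − 3.761 = 5.059 mg/L.

t_c ≈ 1.42 d; D_c ≈ 3.76 mg/L; min DO ≈ 5.06 mg/L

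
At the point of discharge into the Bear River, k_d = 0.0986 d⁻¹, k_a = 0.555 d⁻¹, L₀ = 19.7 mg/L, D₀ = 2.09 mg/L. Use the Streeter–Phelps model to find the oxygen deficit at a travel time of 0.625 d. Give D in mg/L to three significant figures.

D ≈ 2.47 mg/L

k_d L₀/(k_a−k_d) = 0.0986×19.7/(0.555−0.0986) = 1.942/0.4564 = 4.256 mg/L.
e^(−k_d t) = e^(−0.0986×0.6250) = 0.9402; e^(−k_a t) = e^(−0.555×0.6250) = 0.7069.
D = 4.256 × (0.9402 − 0.7069) + 2.09 × 0.7069 = 0.9931 + 1.477 = 2.471 mg/L.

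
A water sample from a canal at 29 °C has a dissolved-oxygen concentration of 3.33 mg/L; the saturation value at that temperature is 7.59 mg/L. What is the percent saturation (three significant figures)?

43.9 % saturation

% saturation = C/C_s × 100 = 3.33/7.59 × 100 = 43.9 %.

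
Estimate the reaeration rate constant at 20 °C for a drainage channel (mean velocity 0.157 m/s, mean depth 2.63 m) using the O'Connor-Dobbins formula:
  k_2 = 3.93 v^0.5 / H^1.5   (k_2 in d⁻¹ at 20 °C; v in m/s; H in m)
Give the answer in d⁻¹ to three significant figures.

k_2 = 3.93 × 0.157^0.5 / 2.63^1.5 = 3.93 × 0.3962 / 4.265 = 0.3651 d⁻¹.

k_2 ≈ 0.365 d⁻¹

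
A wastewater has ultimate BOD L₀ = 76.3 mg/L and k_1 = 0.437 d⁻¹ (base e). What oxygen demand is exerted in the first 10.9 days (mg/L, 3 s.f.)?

y ≈ 75.6 mg/L

y_t = L₀(1 − e^(−k_1 t)) = 76.3 × (1 − e^(−0.437×10.9))
= 76.3 × (1 − 0.008537) = 76.3 × 0.9915 = 75.65 mg/L.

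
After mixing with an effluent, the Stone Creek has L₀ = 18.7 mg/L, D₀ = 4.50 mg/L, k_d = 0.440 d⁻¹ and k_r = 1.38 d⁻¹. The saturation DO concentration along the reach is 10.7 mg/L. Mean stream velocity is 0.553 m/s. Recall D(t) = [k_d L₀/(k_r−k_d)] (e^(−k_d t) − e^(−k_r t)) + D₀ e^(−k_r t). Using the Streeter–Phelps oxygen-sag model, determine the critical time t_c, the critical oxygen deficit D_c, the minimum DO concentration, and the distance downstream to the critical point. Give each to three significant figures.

t_c = [1/(k_r−k_d)] ln[(k_r/k_d)(1 − D₀(k_r−k_d)/(k_d L₀))]
= [1/(1.38−0.440)] ln[(1.38/0.440)(1 − 4.50×0.9400/(0.440×18.7))]
= (1/0.9400) ln[3.136 × 0.4859] = 1.064 × ln(1.524) = 1.064 × 0.4213 = 0.4482 d.
L(t_c) = L₀ e^(−k_d t_c) = 18.7 × 0.8210 = 15.35 mg/L, and at the critical point k_r D_c = k_d L, so D_c = (0.440/1.38) × 15.35 = 4.895 mg/L.
Minimum DO = C_s − D_c = 10.7 − 4.895 = 5.805 mg/L.
x_c = v t_c = 0.553 m/s × 0.4482 d × 86400 s/d = 21420 m ≈ 21.4 km.

t_c ≈ 0.448 d; D_c ≈ 4.90 mg/L; min DO ≈ 5.80 mg/L; x_c ≈ 21.4 km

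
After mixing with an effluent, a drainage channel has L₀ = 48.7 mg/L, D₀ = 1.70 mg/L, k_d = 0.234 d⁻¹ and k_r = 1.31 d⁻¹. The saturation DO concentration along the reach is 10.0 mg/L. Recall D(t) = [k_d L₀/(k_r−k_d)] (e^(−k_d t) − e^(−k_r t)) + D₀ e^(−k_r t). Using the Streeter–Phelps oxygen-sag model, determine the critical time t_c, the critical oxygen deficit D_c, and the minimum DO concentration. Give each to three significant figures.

t_c ≈ 1.44 d; D_c ≈ 6.21 mg/L; min DO ≈ 3.79 mg/L

t_c = [1/(k_r−k_d)] ln[(k_r/k_d)(1 − D₀(k_r−k_d)/(k_d L₀))]
= [1/(1.31−0.234)] ln[(1.31/0.234)(1 − 1.70×1.076/(0.234×48.7))]
= (1/1.076) ln[5.598 × 0.8395] = 0.9294 × ln(4.700) = 0.9294 × 1.547 = 1.438 d.
L(t_c) = L₀ e^(−k_d t_c) = 48.7 × 0.7142 = 34.78 mg/L, and at the critical point k_r D_c = k_d L, so D_c = (0.234/1.31) × 34.78 = 6.213 mg/L.
Minimum DO = C_s − D_c = 10.0 − 6.213 = 3.787 mg/L.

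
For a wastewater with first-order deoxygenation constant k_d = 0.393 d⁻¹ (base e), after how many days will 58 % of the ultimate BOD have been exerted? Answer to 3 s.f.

y/L₀ = 1 − e^(−k_d t) = 0.58 ⇒ e^(−k_d t) = 0.420
t = −ln(0.420) / 0.393 = 0.8675 / 0.393 = 2.207 d.

t ≈ 2.21 d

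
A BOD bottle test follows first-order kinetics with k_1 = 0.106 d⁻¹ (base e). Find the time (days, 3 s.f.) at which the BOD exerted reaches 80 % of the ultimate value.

y/L₀ = 1 − e^(−k_1 t) = 0.80 ⇒ e^(−k_1 t) = 0.200
t = −ln(0.200) / 0.106 = 1.609 / 0.106 = 15.18 d.

t ≈ 15.2 d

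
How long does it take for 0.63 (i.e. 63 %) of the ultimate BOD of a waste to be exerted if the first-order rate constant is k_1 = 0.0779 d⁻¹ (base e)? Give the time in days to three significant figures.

y/L₀ = 1 − e^(−k_1 t) = 0.63 ⇒ e^(−k_1 t) = 0.370
t = −ln(0.370) / 0.0779 = 0.9943 / 0.0779 = 12.76 d.

t ≈ 12.8 d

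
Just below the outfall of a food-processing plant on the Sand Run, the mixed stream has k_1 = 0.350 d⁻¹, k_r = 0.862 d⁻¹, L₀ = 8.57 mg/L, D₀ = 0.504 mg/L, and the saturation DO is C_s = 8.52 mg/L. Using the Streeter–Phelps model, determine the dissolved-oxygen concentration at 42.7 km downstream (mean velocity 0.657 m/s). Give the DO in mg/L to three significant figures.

DO ≈ 6.82 mg/L

Travel time t = x/v = 42.7 km / (0.657 m/s) = 42700 m / 0.657 m/s = 64990 s = 0.7522 d.
k_1 L₀/(k_r−k_1) = 0.350×8.57/(0.862−0.350) = 2.999/0.5120 = 5.858 mg/L.
e^(−k_1 t) = e^(−0.350×0.7522) = 0.7685; e^(−k_r t) = e^(−0.862×0.7522) = 0.5229.
D = 5.858 × (0.7685 − 0.5229) + 0.504 × 0.5229 = 1.439 + 0.2635 = 1.703 mg/L.
DO = C_s − D = 8.52 − 1.703 = 6.817 mg/L.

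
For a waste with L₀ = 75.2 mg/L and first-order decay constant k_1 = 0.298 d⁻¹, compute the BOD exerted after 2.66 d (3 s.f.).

y ≈ 41.2 mg/L

y_t = L₀(1 − e^(−k_1 t)) = 75.2 × (1 − e^(−0.298×2.66))
= 75.2 × (1 − 0.4526) = 75.2 × 0.5474 = 41.16 mg/L.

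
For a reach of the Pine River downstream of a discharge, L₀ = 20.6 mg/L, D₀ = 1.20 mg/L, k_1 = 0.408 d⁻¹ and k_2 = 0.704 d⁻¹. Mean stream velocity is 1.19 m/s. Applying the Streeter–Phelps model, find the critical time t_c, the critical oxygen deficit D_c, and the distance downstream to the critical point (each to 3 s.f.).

At the critical point dD/dt = 0, so k_1 L₀ e^(−k_1 t) = k_2 D. Substituting D(t) from the Streeter–Phelps equation and solving for t gives
t_c = ln[(k_2/k_1)(1 − D₀(k_2−k_1)/(k_1 L₀))] / (k_2−k_1).
Here k_2−k_1 = 0.2960 d⁻¹ and 1 − D₀(k_2−k_1)/(k_1 L₀) = 1 − 1.20×0.2960/(0.408×20.6) = 0.9577, so
t_c = ln(1.725 × 0.9577) / 0.2960 = 0.5023 / 0.2960 = 1.697 d.
L(t_c) = L₀ e^(−k_1 t_c) = 20.6 × 0.5004 = 10.31 mg/L, and at the critical point k_2 D_c = k_1 L, so D_c = (0.408/0.704) × 10.31 = 5.974 mg/L.
x_c = v t_c = 1.19 m/s × 1.697 d × 86400 s/d = 174500 m ≈ 174 km.

t_c ≈ 1.70 d; D_c ≈ 5.97 mg/L; x_c ≈ 174 km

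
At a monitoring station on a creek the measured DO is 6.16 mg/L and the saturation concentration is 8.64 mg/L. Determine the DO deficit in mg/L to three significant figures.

D ≈ 2.48 mg/L

D = C_s − C = 8.64 − 6.16 = 2.48 mg/L.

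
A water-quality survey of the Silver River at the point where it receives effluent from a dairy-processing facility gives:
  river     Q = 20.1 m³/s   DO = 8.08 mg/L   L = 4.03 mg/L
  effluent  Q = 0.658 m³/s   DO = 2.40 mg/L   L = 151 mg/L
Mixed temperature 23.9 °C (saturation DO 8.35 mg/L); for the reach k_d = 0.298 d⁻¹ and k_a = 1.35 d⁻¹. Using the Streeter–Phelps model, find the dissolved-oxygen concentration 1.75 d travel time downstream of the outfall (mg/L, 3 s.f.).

DO ≈ 7.08 mg/L

Mixed DO = (20.1×8.08 + 0.658×2.40)/(20.1+0.658) = 164.0/20.76 = 7.900 mg/L.
Mixed L₀ = (20.1×4.03 + 0.658×151)/(20.76) = 180.4/20.76 = 8.689 mg/L.
Initial deficit D₀ = C_s − DO₀ = 8.35 − 7.900 = 0.4500 mg/L.
D(1.75) = [0.298×8.689/(1.35−0.298)](e^(−0.298×1.75) − e^(−1.35×1.75)) + 0.4500 e^(−1.35×1.75)
= 2.461 × (0.5936 − 0.09418) + 0.4500 × 0.09418 = 1.272 mg/L.
DO = 8.35 − 1.272 = 7.078 mg/L.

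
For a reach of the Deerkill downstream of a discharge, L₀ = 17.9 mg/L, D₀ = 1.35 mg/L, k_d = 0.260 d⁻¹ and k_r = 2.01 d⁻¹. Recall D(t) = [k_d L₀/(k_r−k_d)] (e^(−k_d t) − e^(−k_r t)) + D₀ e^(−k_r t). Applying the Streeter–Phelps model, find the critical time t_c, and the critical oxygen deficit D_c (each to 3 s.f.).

With k_r/k_d = 7.731 and 1 − D₀(k_r−k_d)/(k_d L₀) = 0.4924,
t_c = ln(7.731 × 0.4924) / (2.01 − 0.260) = ln(3.806) / 1.750 = 1.337/1.750 = 0.7638 d.
D_c = (k_d/k_r) L₀ e^(−k_d t_c) = (0.260/2.01) × 17.9 × e^(−0.260×0.7638) = 0.1294 × 17.9 × 0.8199 = 1.898 mg/L.

t_c ≈ 0.764 d; D_c ≈ 1.90 mg/L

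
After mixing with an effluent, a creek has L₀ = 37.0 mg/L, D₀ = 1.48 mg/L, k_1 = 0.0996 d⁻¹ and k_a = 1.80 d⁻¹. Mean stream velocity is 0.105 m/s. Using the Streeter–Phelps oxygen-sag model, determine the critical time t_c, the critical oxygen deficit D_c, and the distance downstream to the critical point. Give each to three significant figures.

t_c ≈ 1.03 d; D_c ≈ 1.85 mg/L; x_c ≈ 9.31 km

At the critical point dD/dt = 0, so k_1 L₀ e^(−k_1 t) = k_a D. Substituting D(t) from the Streeter–Phelps equation and solving for t gives
t_c = ln[(k_a/k_1)(1 − D₀(k_a−k_1)/(k_1 L₀))] / (k_a−k_1).
Here k_a−k_1 = 1.700 d⁻¹ and 1 − D₀(k_a−k_1)/(k_1 L₀) = 1 − 1.48×1.700/(0.0996×37.0) = 0.3171, so
t_c = ln(18.07 × 0.3171) / 1.700 = 1.746 / 1.700 = 1.027 d.
D_c = (k_1/k_a) L₀ e^(−k_1 t_c) = (0.0996/1.80) × 37.0 × e^(−0.0996×1.027) = 0.05533 × 37.0 × 0.9028 = 1.848 mg/L.
x_c = v t_c = 0.105 m/s × 1.027 d × 86400 s/d = 9315 m ≈ 9.31 km.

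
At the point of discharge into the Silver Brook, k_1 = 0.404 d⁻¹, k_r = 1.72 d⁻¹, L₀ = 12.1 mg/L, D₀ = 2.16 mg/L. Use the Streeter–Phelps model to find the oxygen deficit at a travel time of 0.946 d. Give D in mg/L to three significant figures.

k_1 L₀/(k_r−k_1) = 0.404×12.1/(1.72−0.404) = 4.888/1.316 = 3.715 mg/L.
e^(−k_1 t) = e^(−0.404×0.9460) = 0.6824; e^(−k_r t) = e^(−1.72×0.9460) = 0.1965.
D = 3.715 × (0.6824 − 0.1965) + 2.16 × 0.1965 = 1.805 + 0.4244 = 2.229 mg/L.

D ≈ 2.23 mg/L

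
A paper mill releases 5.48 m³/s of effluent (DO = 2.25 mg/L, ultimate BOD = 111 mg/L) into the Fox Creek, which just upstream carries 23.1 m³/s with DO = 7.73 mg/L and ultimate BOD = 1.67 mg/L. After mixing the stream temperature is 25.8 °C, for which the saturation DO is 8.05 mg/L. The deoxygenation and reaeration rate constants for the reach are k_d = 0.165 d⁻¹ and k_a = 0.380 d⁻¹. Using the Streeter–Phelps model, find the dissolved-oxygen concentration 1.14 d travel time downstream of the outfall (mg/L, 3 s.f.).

DO ≈ 4.03 mg/L

Mixed DO = (23.1×7.73 + 5.48×2.25)/(23.1+5.48) = 190.9/28.58 = 6.679 mg/L.
Mixed L₀ = (23.1×1.67 + 5.48×111)/(28.58) = 646.9/28.58 = 22.63 mg/L.
Initial deficit D₀ = C_s − DO₀ = 8.05 − 6.679 = 1.371 mg/L.
D(1.14) = [0.165×22.63/(0.380−0.165)](e^(−0.165×1.14) − e^(−0.380×1.14)) + 1.371 e^(−0.380×1.14)
= 17.37 × (0.8285 − 0.6484) + 1.371 × 0.6484 = 4.017 mg/L.
DO = 8.05 − 4.017 = 4.033 mg/L.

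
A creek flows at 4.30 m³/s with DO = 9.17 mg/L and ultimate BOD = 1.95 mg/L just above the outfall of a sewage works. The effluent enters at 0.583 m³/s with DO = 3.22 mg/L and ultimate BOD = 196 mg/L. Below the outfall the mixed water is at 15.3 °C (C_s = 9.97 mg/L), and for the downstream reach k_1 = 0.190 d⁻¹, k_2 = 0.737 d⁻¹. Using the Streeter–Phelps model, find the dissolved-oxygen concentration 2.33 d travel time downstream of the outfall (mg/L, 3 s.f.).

DO ≈ 5.66 mg/L

Mixed DO = (4.30×9.17 + 0.583×3.22)/(4.30+0.583) = 41.31/4.883 = 8.460 mg/L.
Mixed L₀ = (4.30×1.95 + 0.583×196)/(4.883) = 122.7/4.883 = 25.12 mg/L.
Initial deficit D₀ = C_s − DO₀ = 9.97 − 8.460 = 1.510 mg/L.
D(2.33) = [0.190×25.12/(0.737−0.190)](e^(−0.190×2.33) − e^(−0.737×2.33)) + 1.510 e^(−0.737×2.33)
= 8.725 × (0.6423 − 0.1796) + 1.510 × 0.1796 = 4.308 mg/L.
DO = 9.97 − 4.308 = 5.662 mg/L.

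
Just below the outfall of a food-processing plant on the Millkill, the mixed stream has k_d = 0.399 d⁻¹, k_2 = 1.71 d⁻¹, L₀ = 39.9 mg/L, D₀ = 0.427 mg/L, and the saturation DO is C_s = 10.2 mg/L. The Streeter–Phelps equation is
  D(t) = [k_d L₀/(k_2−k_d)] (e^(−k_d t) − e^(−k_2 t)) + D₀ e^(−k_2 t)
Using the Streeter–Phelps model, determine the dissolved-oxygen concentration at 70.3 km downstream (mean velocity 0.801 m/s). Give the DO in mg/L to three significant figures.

Travel time t = x/v = 70.3 km / (0.801 m/s) = 70300 m / 0.801 m/s = 87770 s = 1.016 d.
k_d L₀/(k_2−k_d) = 0.399×39.9/(1.71−0.399) = 15.92/1.311 = 12.14 mg/L.
e^(−k_d t) = e^(−0.399×1.016) = 0.6668; e^(−k_2 t) = e^(−1.71×1.016) = 0.1760.
D = 12.14 × (0.6668 − 0.1760) + 0.427 × 0.1760 = 5.959 + 0.07517 = 6.034 mg/L.
DO = C_s − D = 10.2 − 6.034 = 4.166 mg/L.

DO ≈ 4.17 mg/L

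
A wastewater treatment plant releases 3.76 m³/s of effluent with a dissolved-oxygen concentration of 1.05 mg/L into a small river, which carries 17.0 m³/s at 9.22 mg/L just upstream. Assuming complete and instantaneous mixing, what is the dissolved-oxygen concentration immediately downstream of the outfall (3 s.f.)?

7.74 mg/L

Flow-weighted mixing: C = (Q_r C_r + Q_w C_w)/(Q_r + Q_w)
= (17.0×9.22 + 3.76×1.05)/(17.0 + 3.76) = 160.7/20.76 = 7.740 mg/L.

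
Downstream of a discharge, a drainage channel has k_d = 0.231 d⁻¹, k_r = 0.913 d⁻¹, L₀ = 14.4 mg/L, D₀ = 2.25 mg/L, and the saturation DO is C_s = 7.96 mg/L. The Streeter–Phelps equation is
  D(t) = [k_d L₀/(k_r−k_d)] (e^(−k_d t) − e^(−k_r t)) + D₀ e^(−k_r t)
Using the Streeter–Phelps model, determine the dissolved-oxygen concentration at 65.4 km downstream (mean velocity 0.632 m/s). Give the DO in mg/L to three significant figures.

Travel time t = x/v = 65.4 km / (0.632 m/s) = 65400 m / 0.632 m/s = 103500 s = 1.198 d.
k_d L₀/(k_r−k_d) = 0.231×14.4/(0.913−0.231) = 3.326/0.6820 = 4.877 mg/L.
e^(−k_d t) = e^(−0.231×1.198) = 0.7583; e^(−k_r t) = e^(−0.913×1.198) = 0.3350.
D = 4.877 × (0.7583 − 0.3350) + 2.25 × 0.3350 = 2.064 + 0.7538 = 2.818 mg/L.
DO = C_s − D = 7.96 − 2.818 = 5.142 mg/L.

DO ≈ 5.14 mg/L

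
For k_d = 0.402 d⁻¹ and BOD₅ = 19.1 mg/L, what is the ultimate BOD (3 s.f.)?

L₀ ≈ 22.1 mg/L

BOD₅ = L₀(1 − e^(−5k_d)) ⇒ L₀ = BOD₅ / (1 − e^(−5×0.402))
= 19.1 / (1 − 0.1340) = 19.1 / 0.8660 = 22.06 mg/L.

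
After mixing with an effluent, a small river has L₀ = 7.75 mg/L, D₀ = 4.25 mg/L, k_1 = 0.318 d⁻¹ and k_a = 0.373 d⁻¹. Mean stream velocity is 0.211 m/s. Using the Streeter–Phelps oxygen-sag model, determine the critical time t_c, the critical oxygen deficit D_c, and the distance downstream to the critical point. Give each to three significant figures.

t_c = [1/(k_a−k_1)] ln[(k_a/k_1)(1 − D₀(k_a−k_1)/(k_1 L₀))]
= [1/(0.373−0.318)] ln[(0.373/0.318)(1 − 4.25×0.05500/(0.318×7.75))]
= (1/0.05500) ln[1.173 × 0.9052] = 18.18 × ln(1.062) = 18.18 × 0.05988 = 1.089 d.
L(t_c) = L₀ e^(−k_1 t_c) = 7.75 × 0.7074 = 5.482 mg/L, and at the critical point k_a D_c = k_1 L, so D_c = (0.318/0.373) × 5.482 = 4.674 mg/L.
x_c = v t_c = 0.211 m/s × 1.089 d × 86400 s/d = 19850 m ≈ 19.8 km.

t_c ≈ 1.09 d; D_c ≈ 4.67 mg/L; x_c ≈ 19.8 km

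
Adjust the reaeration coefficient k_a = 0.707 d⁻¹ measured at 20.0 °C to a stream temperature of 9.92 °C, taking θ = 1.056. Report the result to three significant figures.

k_a(T₂) = k_a(T₁) · θ^(T₂−T₁) = 0.707 × 1.056^(9.92−20.0)
= 0.707 × 1.056^-10.1 = 0.707 × 0.5774 = 0.4082 d⁻¹.

k_a ≈ 0.408 d⁻¹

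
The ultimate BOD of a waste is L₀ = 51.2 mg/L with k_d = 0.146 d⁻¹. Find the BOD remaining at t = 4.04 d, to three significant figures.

L ≈ 28.4 mg/L

L_t = L₀ e^(−k_d t) = 51.2 × e^(−0.146×4.04) = 51.2 × 0.5544 = 28.39 mg/L.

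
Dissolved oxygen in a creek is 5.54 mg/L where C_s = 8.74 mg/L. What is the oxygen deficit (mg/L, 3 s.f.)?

D = C_s − C = 8.74 − 5.54 = 3.20 mg/L.

D ≈ 3.20 mg/L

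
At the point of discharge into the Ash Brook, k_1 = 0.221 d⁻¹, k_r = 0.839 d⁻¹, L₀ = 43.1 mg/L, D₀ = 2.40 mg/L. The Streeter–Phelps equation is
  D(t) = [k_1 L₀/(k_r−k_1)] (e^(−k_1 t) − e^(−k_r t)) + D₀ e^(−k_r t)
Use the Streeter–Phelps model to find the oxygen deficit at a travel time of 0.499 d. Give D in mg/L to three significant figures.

k_1 L₀/(k_r−k_1) = 0.221×43.1/(0.839−0.221) = 9.525/0.6180 = 15.41 mg/L.
e^(−k_1 t) = e^(−0.221×0.4990) = 0.8956; e^(−k_r t) = e^(−0.839×0.4990) = 0.6579.
D = 15.41 × (0.8956 − 0.6579) + 2.40 × 0.6579 = 3.663 + 1.579 = 5.242 mg/L.

D ≈ 5.24 mg/L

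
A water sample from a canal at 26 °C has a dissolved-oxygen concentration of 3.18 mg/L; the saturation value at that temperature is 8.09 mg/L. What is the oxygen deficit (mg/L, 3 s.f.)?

D = C_s − C = 8.09 − 3.18 = 4.91 mg/L.

D ≈ 4.91 mg/L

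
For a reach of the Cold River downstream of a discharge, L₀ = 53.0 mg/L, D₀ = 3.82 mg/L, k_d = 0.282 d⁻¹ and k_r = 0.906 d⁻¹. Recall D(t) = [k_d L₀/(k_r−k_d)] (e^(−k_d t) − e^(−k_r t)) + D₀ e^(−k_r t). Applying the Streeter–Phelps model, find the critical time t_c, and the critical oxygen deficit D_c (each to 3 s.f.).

t_c ≈ 1.59 d; D_c ≈ 10.5 mg/L

With k_r/k_d = 3.213 and 1 − D₀(k_r−k_d)/(k_d L₀) = 0.8405,
t_c = ln(3.213 × 0.8405) / (0.906 − 0.282) = ln(2.700) / 0.6240 = 0.9934/0.6240 = 1.592 d.
D_c = (k_d/k_r) L₀ e^(−k_d t_c) = (0.282/0.906) × 53.0 × e^(−0.282×1.592) = 0.3113 × 53.0 × 0.6383 = 10.53 mg/L.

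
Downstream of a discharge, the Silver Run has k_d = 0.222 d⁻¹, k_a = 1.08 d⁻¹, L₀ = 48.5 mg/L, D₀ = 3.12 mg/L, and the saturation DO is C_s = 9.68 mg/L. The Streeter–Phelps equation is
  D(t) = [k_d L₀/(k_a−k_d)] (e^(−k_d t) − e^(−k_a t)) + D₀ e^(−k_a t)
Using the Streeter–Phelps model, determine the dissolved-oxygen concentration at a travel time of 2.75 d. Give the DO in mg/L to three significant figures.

k_d L₀/(k_a−k_d) = 0.222×48.5/(1.08−0.222) = 10.77/0.8580 = 12.55 mg/L.
e^(−k_d t) = e^(−0.222×2.750) = 0.5431; e^(−k_a t) = e^(−1.08×2.750) = 0.05130.
D = 12.55 × (0.5431 − 0.05130) + 3.12 × 0.05130 = 6.171 + 0.1601 = 6.331 mg/L.
DO = C_s − D = 9.68 − 6.331 = 3.349 mg/L.

DO ≈ 3.35 mg/L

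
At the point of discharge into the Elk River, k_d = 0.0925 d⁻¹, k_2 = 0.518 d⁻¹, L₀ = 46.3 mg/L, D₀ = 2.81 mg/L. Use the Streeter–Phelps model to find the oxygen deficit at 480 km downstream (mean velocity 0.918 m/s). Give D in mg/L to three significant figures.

D ≈ 5.43 mg/L

Travel time t = x/v = 480 km / (0.918 m/s) = 480000 m / 0.918 m/s = 522900 s = 6.052 d.
k_d L₀/(k_2−k_d) = 0.0925×46.3/(0.518−0.0925) = 4.283/0.4255 = 10.07 mg/L.
e^(−k_d t) = e^(−0.0925×6.052) = 0.5713; e^(−k_2 t) = e^(−0.518×6.052) = 0.04351.
D = 10.07 × (0.5713 − 0.04351) + 2.81 × 0.04351 = 5.313 + 0.1223 = 5.435 mg/L.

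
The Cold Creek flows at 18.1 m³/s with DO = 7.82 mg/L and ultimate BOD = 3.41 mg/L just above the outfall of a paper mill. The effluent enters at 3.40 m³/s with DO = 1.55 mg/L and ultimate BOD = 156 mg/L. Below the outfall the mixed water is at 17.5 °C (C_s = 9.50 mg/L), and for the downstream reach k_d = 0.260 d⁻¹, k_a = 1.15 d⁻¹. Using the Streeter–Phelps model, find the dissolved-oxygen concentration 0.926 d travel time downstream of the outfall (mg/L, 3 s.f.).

Mixed DO = (18.1×7.82 + 3.40×1.55)/(18.1+3.40) = 146.8/21.50 = 6.828 mg/L.
Mixed L₀ = (18.1×3.41 + 3.40×156)/(21.50) = 592.1/21.50 = 27.54 mg/L.
Initial deficit D₀ = C_s − DO₀ = 9.50 − 6.828 = 2.672 mg/L.
D(0.926) = [0.260×27.54/(1.15−0.260)](e^(−0.260×0.926) − e^(−1.15×0.926)) + 2.672 e^(−1.15×0.926)
= 8.046 × (0.7860 − 0.3448) + 2.672 × 0.3448 = 4.471 mg/L.
DO = 9.50 − 4.471 = 5.029 mg/L.

DO ≈ 5.03 mg/L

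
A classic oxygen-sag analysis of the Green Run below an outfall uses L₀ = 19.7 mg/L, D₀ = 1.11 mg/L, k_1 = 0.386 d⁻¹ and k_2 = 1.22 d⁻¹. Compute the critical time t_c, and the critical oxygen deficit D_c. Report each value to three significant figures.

t_c = [1/(k_2−k_1)] ln[(k_2/k_1)(1 − D₀(k_2−k_1)/(k_1 L₀))]
= [1/(1.22−0.386)] ln[(1.22/0.386)(1 − 1.11×0.8340/(0.386×19.7))]
= (1/0.8340) ln[3.161 × 0.8783] = 1.199 × ln(2.776) = 1.199 × 1.021 = 1.224 d.
L(t_c) = L₀ e^(−k_1 t_c) = 19.7 × 0.6234 = 12.28 mg/L, and at the critical point k_2 D_c = k_1 L, so D_c = (0.386/1.22) × 12.28 = 3.886 mg/L.

t_c ≈ 1.22 d; D_c ≈ 3.89 mg/L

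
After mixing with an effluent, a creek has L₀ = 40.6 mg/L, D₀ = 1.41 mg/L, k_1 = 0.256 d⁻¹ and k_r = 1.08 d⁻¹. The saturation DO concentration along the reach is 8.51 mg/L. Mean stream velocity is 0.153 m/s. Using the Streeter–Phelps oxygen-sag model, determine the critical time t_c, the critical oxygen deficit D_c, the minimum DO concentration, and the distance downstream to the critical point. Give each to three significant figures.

t_c ≈ 1.60 d; D_c ≈ 6.38 mg/L; min DO ≈ 2.13 mg/L; x_c ≈ 21.2 km

At the critical point dD/dt = 0, so k_1 L₀ e^(−k_1 t) = k_r D. Substituting D(t) from the Streeter–Phelps equation and solving for t gives
t_c = ln[(k_r/k_1)(1 − D₀(k_r−k_1)/(k_1 L₀))] / (k_r−k_1).
Here k_r−k_1 = 0.8240 d⁻¹ and 1 − D₀(k_r−k_1)/(k_1 L₀) = 1 − 1.41×0.8240/(0.256×40.6) = 0.8882, so
t_c = ln(4.219 × 0.8882) / 0.8240 = 1.321 / 0.8240 = 1.603 d.
L(t_c) = L₀ e^(−k_1 t_c) = 40.6 × 0.6634 = 26.93 mg/L, and at the critical point k_r D_c = k_1 L, so D_c = (0.256/1.08) × 26.93 = 6.384 mg/L.
Minimum DO = C_s − D_c = 8.51 − 6.384 = 2.126 mg/L.
x_c = v t_c = 0.153 m/s × 1.603 d × 86400 s/d = 21190 m ≈ 21.2 km.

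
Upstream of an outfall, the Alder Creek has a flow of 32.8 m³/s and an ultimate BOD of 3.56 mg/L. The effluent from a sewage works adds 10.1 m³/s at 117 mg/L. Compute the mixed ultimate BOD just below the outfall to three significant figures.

Flow-weighted mixing: C = (Q_r C_r + Q_w C_w)/(Q_r + Q_w)
= (32.8×3.56 + 10.1×117)/(32.8 + 10.1) = 1298/42.90 = 30.27 mg/L.

30.3 mg/L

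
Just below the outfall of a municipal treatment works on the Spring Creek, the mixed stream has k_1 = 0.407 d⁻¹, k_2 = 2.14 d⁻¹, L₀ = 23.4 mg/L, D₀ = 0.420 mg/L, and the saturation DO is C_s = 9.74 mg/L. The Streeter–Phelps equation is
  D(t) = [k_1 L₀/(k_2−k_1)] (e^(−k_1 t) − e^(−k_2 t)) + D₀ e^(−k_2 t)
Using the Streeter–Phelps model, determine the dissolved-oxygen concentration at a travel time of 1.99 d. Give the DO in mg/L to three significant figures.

k_1 L₀/(k_2−k_1) = 0.407×23.4/(2.14−0.407) = 9.524/1.733 = 5.496 mg/L.
e^(−k_1 t) = e^(−0.407×1.990) = 0.4449; e^(−k_2 t) = e^(−2.14×1.990) = 0.01414.
D = 5.496 × (0.4449 − 0.01414) + 0.420 × 0.01414 = 2.367 + 0.005940 = 2.373 mg/L.
DO = C_s − D = 9.74 − 2.373 = 7.367 mg/L.

DO ≈ 7.37 mg/L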